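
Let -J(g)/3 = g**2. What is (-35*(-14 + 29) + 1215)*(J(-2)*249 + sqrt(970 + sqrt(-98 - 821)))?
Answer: -2061720 + 690*sqrt(970 + I*sqrt(919)) ≈ -2.0402e+6 + 335.77*I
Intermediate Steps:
J(g) = -3*g**2
(-35*(-14 + 29) + 1215)*(J(-2)*249 + sqrt(970 + sqrt(-98 - 821))) = (-35*(-14 + 29) + 1215)*(-3*(-2)**2*249 + sqrt(970 + sqrt(-98 - 821))) = (-35*15 + 1215)*(-3*4*249 + sqrt(970 + sqrt(-919))) = (-525 + 1215)*(-12*249 + sqrt(970 + I*sqrt(919))) = 690*(-2988 + sqrt(970 + I*sqrt(919))) = -2061720 + 690*sqrt(970 + I*sqrt(919))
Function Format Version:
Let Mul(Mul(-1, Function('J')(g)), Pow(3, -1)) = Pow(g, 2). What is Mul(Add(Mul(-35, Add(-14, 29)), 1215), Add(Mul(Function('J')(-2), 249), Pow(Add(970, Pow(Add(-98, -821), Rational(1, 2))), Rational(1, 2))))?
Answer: Add(-2061720, Mul(690, Pow(Add(970, Mul(I, Pow(919, Rational(1, 2)))), Rational(1, 2)))) ≈ Add(-2.0402e+6, Mul(335.77, I))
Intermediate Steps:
Function('J')(g) = Mul(-3, Pow(g, 2))
Mul(Add(Mul(-35, Add(-14, 29)), 1215), Add(Mul(Function('J')(-2), 249), Pow(Add(970, Pow(Add(-98, -821), Rational(1, 2))), Rational(1, 2)))) = Mul(Add(Mul(-35, Add(-14, 29)), 1215), Add(Mul(Mul(-3, Pow(-2, 2)), 249), Pow(Add(970, Pow(Add(-98, -821), Rational(1, 2))), Rational(1, 2)))) = Mul(Add(Mul(-35, 15), 1215), Add(Mul(Mul(-3, 4), 249), Pow(Add(970, Pow(-919, Rational(1, 2))), Rational(1, 2)))) = Mul(Add(-525, 1215), Add(Mul(-12, 249), Pow(Add(970, Mul(I, Pow(919, Rational(1, 2)))), Rational(1, 2)))) = Mul(690, Add(-2988, Pow(Add(970, Mul(I, Pow(919, Rational(1, 2)))), Rational(1, 2)))) = Add(-2061720, Mul(690, Pow(Add(970, Mul(I, Pow(919, Rational(1, 2)))), Rational(1, 2))))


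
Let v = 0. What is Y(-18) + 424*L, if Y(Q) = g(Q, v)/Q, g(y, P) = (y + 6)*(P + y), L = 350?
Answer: 148388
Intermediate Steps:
g(y, P) = (6 + y)*(P + y)
Y(Q) = (Q**2 + 6*Q)/Q (Y(Q) = (Q**2 + 6*0 + 6*Q + 0*Q)/Q = (Q**2 + 0 + 6*Q + 0)/Q = (Q**2 + 6*Q)/Q)
Y(-18) + 424*L = (6 - 18) + 424*350 = -12 + 148400 = 148388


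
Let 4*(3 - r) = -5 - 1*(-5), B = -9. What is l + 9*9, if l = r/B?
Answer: 242/3 ≈ 80.667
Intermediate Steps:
r = 3 (r = 3 - (-5 - 1*(-5))/4 = 3 - (-5 + 5)/4 = 3 - 1/4*0 = 3 + 0 = 3)
l = -1/3 (l = 3/(-9) = 3*(-1/9) = -1/3 ≈ -0.33333)
l + 9*9 = -1/3 + 9*9 = -1/3 + 81 = 242/3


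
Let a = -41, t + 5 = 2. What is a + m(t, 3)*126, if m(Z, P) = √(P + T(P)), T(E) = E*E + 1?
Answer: -41 + 126*√13 ≈ 413.30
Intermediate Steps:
t = -3 (t = -5 + 2 = -3)
T(E) = 1 + E² (T(E) = E² + 1 = 1 + E²)
m(Z, P) = √(1 + P + P²) (m(Z, P) = √(P + (1 + P²)) = √(1 + P + P²))
a + m(t, 3)*126 = -41 + √(1 + 3 + 3²)*126 = -41 + √(1 + 3 + 9)*126 = -41 + √13*126 = -41 + 126*√13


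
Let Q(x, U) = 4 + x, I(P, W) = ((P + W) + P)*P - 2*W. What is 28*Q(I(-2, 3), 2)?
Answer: 0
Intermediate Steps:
I(P, W) = -2*W + P*(W + 2*P) (I(P, W) = (W + 2*P)*P - 2*W = P*(W + 2*P) - 2*W = -2*W + P*(W + 2*P))
28*Q(I(-2, 3), 2) = 28*(4 + (-2*3 + 2*(-2)**2 - 2*3)) = 28*(4 + (-6 + 2*4 - 6)) = 28*(4 + (-6 + 8 - 6)) = 28*(4 - 4) = 28*0 = 0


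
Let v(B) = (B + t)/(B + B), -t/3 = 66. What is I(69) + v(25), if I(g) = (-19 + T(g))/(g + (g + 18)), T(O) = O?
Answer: -3061/975 ≈ -3.1395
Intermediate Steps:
t = -198 (t = -3*66 = -198)
v(B) = (-198 + B)/(2*B) (v(B) = (B - 198)/(B + B) = (-198 + B)/((2*B)) = (-198 + B)*(1/(2*B)) = (-198 + B)/(2*B))
I(g) = (-19 + g)/(18 + 2*g) (I(g) = (-19 + g)/(g + (g + 18)) = (-19 + g)/(g + (18 + g)) = (-19 + g)/(18 + 2*g))
I(69) + v(25) = (-19 + 69)/(2*(9 + 69)) + (½)*(-198 + 25)/25 = (½)*50/78 + (½)*(1/25)*(-173) = (½)*(1/78)*50 - 173/50 = 25/78 - 173/50 = -3061/975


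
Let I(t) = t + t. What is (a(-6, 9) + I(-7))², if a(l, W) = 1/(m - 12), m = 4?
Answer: 12769/64 ≈ 199.52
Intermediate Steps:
a(l, W) = -⅛ (a(l, W) = 1/(4 - 12) = 1/(-8) = -⅛)
I(t) = 2*t
(a(-6, 9) + I(-7))² = (-⅛ + 2*(-7))² = (-⅛ - 14)² = (-113/8)² = 12769/64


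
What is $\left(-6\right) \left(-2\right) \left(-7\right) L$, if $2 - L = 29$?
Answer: $2268$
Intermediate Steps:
$L = -27$ ($L = 2 - 29 = -27$)
$\left(-6\right) \left(-2\right) \left(-7\right) L = \left(-6\right) \left(-2\right) \left(-7\right) \left(-27\right) = 12 \left(-7\right) \left(-27\right) = \left(-84\right) \left(-27\right) = 2268$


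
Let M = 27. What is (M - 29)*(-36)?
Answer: 72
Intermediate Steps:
(M - 29)*(-36) = (27 - 29)*(-36) = -2*(-36) = 72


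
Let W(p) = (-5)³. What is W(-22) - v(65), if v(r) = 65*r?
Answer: -4350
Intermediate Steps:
W(p) = -125
W(-22) - v(65) = -125 - 65*65 = -125 - 1*4225 = -125 - 4225 = -4350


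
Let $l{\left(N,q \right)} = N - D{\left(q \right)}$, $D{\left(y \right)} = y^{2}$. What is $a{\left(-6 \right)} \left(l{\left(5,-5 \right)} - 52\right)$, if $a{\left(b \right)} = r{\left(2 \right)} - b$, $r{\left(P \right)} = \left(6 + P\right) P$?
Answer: $-1584$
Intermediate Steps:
$r{\left(P \right)} = P \left(6 + P\right)$
$a{\left(b \right)} = 16 - b$ ($a{\left(b \right)} = 2 \left(6 + 2\right) - b = 2 \cdot 8 - b = 16 - b$)
$l{\left(N,q \right)} = N - q^{2}$
$a{\left(-6 \right)} \left(l{\left(5,-5 \right)} - 52\right) = \left(16 - -6\right) \left(\left(5 - \left(-5\right)^{2}\right) - 52\right) = \left(16 + 6\right) \left(\left(5 - 25\right) - 52\right) = 22 \left(\left(5 - 25\right) - 52\right) = 22 \left(-20 - 52\right) = 22 \left(-72\right) = -1584$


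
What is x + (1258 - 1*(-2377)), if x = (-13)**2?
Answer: 3804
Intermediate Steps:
x = 169
x + (1258 - 1*(-2377)) = 169 + (1258 - 1*(-2377)) = 169 + (1258 + 2377) = 169 + 3635 = 3804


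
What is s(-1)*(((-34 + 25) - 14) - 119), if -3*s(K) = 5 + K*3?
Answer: 284/3 ≈ 94.667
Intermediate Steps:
s(K) = -5/3 - K (s(K) = -(5 + K*3)/3 = -(5 + 3*K)/3 = -5/3 - K)
s(-1)*(((-34 + 25) - 14) - 119) = (-5/3 - 1*(-1))*(((-34 + 25) - 14) - 119) = (-5/3 + 1)*((-9 - 14) - 119) = -2*(-23 - 119)/3 = -2/3*(-142) = 284/3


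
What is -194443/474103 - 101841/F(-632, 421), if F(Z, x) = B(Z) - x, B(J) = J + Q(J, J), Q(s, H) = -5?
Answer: 48077402929/501600974 ≈ 95.848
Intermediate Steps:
B(J) = -5 + J (B(J) = J - 5 = -5 + J)
F(Z, x) = -5 + Z - x (F(Z, x) = (-5 + Z) - x = -5 + Z - x)
-194443/474103 - 101841/F(-632, 421) = -194443/474103 - 101841/(-5 - 632 - 1*421) = -194443*1/474103 - 101841/(-5 - 632 - 421) = -194443/474103 - 101841/(-1058) = -194443/474103 - 101841*(-1/1058) = -194443/474103 + 101841/1058 = 48077402929/501600974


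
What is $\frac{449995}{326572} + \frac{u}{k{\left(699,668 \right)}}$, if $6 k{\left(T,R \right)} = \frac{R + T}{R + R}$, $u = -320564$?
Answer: $- \frac{839172193346563}{446423924} \approx -1.8798 \cdot 10^{6}$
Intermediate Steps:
$k{\left(T,R \right)} = \frac{R + T}{12 R}$ ($k{\left(T,R \right)} = \frac{\left(R + T\right) \frac{1}{R + R}}{6} = \frac{\left(R + T\right) \frac{1}{2 R}}{6} = \frac{\frac{1}{2} \frac{1}{R} \left(R + T\right)}{6} = \frac{R + T}{12 R}$)
$\frac{449995}{326572} + \frac{u}{k{\left(699,668 \right)}} = \frac{449995}{326572} - \frac{320564}{\frac{1}{12} \cdot \frac{1}{668} \left(668 + 699\right)} = 449995 \cdot \frac{1}{326572} - \frac{320564}{\frac{1}{12} \cdot \frac{1}{668} \cdot 1367} = \frac{449995}{326572} - \frac{320564}{\frac{1367}{8016}} = \frac{449995}{326572} - \frac{2569641024}{1367} = - \frac{839172193346563}{446423924}$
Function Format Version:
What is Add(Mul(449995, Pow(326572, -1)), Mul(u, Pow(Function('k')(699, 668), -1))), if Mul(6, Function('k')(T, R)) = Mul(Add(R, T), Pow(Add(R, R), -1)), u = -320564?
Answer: Rational(-839172193346563, 446423924) ≈ -1.8798e+6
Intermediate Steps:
Function('k')(T, R) = Mul(Rational(1, 12), Pow(R, -1), Add(R, T)) (Function('k')(T, R) = Mul(Rational(1, 6), Mul(Add(R, T), Pow(Add(R, R), -1))) = Mul(Rational(1, 6), Mul(Add(R, T), Pow(Mul(2, R), -1))) = Mul(Rational(1, 6), Mul(Add(R, T), Mul(Rational(1, 2), Pow(R, -1)))) = Mul(Rational(1, 6), Mul(Rational(1, 2), Pow(R, -1), Add(R, T))) = Mul(Rational(1, 12), Pow(R, -1), Add(R, T)))
Add(Mul(449995, Pow(326572, -1)), Mul(u, Pow(Function('k')(699, 668), -1))) = Add(Mul(449995, Pow(326572, -1)), Mul(-320564, Pow(Mul(Rational(1, 12), Pow(668, -1), Add(668, 699)), -1))) = Add(Mul(449995, Rational(1, 326572)), Mul(-320564, Pow(Mul(Rational(1, 12), Rational(1, 668), 1367), -1))) = Add(Rational(449995, 326572), Mul(-320564, Pow(Rational(1367, 8016), -1))) = Add(Rational(449995, 326572), Mul(-320564, Rational(8016, 1367))) = Add(Rational(449995, 326572), Rational(-2569641024, 1367)) = Rational(-839172193346563, 446423924)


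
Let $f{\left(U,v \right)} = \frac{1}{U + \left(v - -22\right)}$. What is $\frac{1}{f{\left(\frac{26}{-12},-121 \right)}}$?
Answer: $- \frac{607}{6} \approx -101.17$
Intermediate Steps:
$f{\left(U,v \right)} = \frac{1}{22 + U + v}$ ($f{\left(U,v \right)} = \frac{1}{U + \left(v + 22\right)} = \frac{1}{U + \left(22 + v\right)} = \frac{1}{22 + U + v}$)
$\frac{1}{f{\left(\frac{26}{-12},-121 \right)}} = \frac{1}{\frac{1}{22 + \frac{26}{-12} - 121}} = \frac{1}{\frac{1}{22 + 26 \left(- \frac{1}{12}\right) - 121}} = \frac{1}{\frac{1}{22 - \frac{13}{6} - 121}} = \frac{1}{\frac{1}{- \frac{607}{6}}} = \frac{1}{- \frac{6}{607}} = - \frac{607}{6}$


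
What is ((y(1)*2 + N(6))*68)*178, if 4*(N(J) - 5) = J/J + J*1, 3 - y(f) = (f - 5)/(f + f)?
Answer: 202742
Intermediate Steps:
y(f) = 3 - (-5 + f)/(2*f) (y(f) = 3 - (f - 5)/(f + f) = 3 - (-5 + f)/(2*f))
N(J) = 21/4 + J/4 (N(J) = 5 + (J/J + J*1)/4 = 5 + (1 + J)/4 = 5 + (¼ + J/4) = 21/4 + J/4)
((y(1)*2 + N(6))*68)*178 = ((((5/2)*(1 + 1)/1)*2 + (21/4 + (¼)*6))*68)*178 = ((((5/2)*1*2)*2 + (21/4 + 3/2))*68)*178 = ((5*2 + 27/4)*68)*178 = ((10 + 27/4)*68)*178 = ((67/4)*68)*178 = 1139*178 = 202742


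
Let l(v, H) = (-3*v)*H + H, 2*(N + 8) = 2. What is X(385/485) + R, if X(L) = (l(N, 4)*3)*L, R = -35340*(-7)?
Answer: 24016188/97 ≈ 2.4759e+5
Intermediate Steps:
N = -7 (N = -8 + (½)*2 = -8 + 1 = -7)
R = 247380
l(v, H) = H - 3*H*v (l(v, H) = -3*H*v + H = H - 3*H*v)
X(L) = 264*L (X(L) = ((4*(1 - 3*(-7)))*3)*L = ((4*(1 + 21))*3)*L = ((4*22)*3)*L = (88*3)*L = 264*L)
X(385/485) + R = 264*(385/485) + 247380 = 264*(385*(1/485)) + 247380 = 264*(77/97) + 247380 = 20328/97 + 247380 = 24016188/97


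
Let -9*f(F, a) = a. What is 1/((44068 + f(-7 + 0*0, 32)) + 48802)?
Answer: 9/835798 ≈ 1.0768e-5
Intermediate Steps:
f(F, a) = -a/9
1/((44068 + f(-7 + 0*0, 32)) + 48802) = 1/((44068 - ⅑*32) + 48802) = 1/((44068 - 32/9) + 48802) = 1/(396580/9 + 48802) = 1/(835798/9) = 9/835798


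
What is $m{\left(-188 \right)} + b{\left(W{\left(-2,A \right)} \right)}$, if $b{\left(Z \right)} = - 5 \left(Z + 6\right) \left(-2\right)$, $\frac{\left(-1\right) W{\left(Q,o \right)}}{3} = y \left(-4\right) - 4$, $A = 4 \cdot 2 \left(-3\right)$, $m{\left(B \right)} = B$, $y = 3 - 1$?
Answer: $232$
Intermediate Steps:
$y = 2$
$A = -24$ ($A = 8 \left(-3\right) = -24$)
$W{\left(Q,o \right)} = 36$ ($W{\left(Q,o \right)} = - 3 \left(2 \left(-4\right) - 4\right) = - 3 \left(-8 - 4\right) = \left(-3\right) \left(-12\right) = 36$)
$b{\left(Z \right)} = 60 + 10 Z$ ($b{\left(Z \right)} = - 5 \left(6 + Z\right) \left(-2\right) = \left(-30 - 5 Z\right) \left(-2\right) = 60 + 10 Z$)
$m{\left(-188 \right)} + b{\left(W{\left(-2,A \right)} \right)} = -188 + \left(60 + 10 \cdot 36\right) = -188 + \left(60 + 360\right) = -188 + 420 = 232$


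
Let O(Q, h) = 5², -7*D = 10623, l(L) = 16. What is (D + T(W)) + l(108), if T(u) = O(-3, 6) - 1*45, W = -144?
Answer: -10651/7 ≈ -1521.6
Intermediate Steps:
D = -10623/7 (D = -⅐*10623 = -10623/7 ≈ -1517.6)
O(Q, h) = 25
T(u) = -20 (T(u) = 25 - 1*45 = 25 - 45 = -20)
(D + T(W)) + l(108) = (-10623/7 - 20) + 16 = -10763/7 + 16 = -10651/7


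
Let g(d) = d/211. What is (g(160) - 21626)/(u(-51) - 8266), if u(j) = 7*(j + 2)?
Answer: 4562926/1816499 ≈ 2.5119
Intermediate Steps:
u(j) = 14 + 7*j (u(j) = 7*(2 + j) = 14 + 7*j)
g(d) = d/211 (g(d) = d*(1/211) = d/211)
(g(160) - 21626)/(u(-51) - 8266) = ((1/211)*160 - 21626)/((14 + 7*(-51)) - 8266) = (160/211 - 21626)/((14 - 357) - 8266) = -4562926/(211*(-343 - 8266)) = -4562926/211/(-8609) = -4562926/211*(-1/8609) = 4562926/1816499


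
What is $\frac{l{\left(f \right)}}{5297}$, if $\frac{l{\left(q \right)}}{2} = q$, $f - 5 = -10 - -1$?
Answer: $- \frac{8}{5297} \approx -0.0015103$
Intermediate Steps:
$f = -4$ ($f = 5 - 9 = -4$)
$l{\left(q \right)} = 2 q$
$\frac{l{\left(f \right)}}{5297} = \frac{2 \left(-4\right)}{5297} = \left(-8\right) \frac{1}{5297} = - \frac{8}{5297}$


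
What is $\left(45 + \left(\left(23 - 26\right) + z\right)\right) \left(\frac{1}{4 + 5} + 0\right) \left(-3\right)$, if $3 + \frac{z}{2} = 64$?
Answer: $- \frac{164}{3} \approx -54.667$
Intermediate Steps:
$z = 122$ ($z = -6 + 2 \cdot 64 = -6 + 128 = 122$)
$\left(45 + \left(\left(23 - 26\right) + z\right)\right) \left(\frac{1}{4 + 5} + 0\right) \left(-3\right) = \left(45 + \left(\left(23 - 26\right) + 122\right)\right) \left(\frac{1}{4 + 5} + 0\right) \left(-3\right) = \left(45 + \left(\left(23 - 26\right) + 122\right)\right) \left(\frac{1}{9} + 0\right) \left(-3\right) = \left(45 + \left(-3 + 122\right)\right) \left(\frac{1}{9} + 0\right) \left(-3\right) = \left(45 + 119\right) \frac{1}{9} \left(-3\right) = 164 \left(- \frac{1}{3}\right) = - \frac{164}{3}$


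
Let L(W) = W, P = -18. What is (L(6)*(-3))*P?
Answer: 324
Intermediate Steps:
(L(6)*(-3))*P = (6*(-3))*(-18) = -18*(-18) = 324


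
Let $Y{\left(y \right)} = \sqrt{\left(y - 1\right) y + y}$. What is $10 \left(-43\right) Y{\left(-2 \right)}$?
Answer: $-860$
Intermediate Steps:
$Y{\left(y \right)} = \sqrt{y + y \left(-1 + y\right)}$ ($Y{\left(y \right)} = \sqrt{\left(-1 + y\right) y + y} = \sqrt{y \left(-1 + y\right) + y} = \sqrt{y + y \left(-1 + y\right)}$)
$10 \left(-43\right) Y{\left(-2 \right)} = 10 \left(-43\right) \sqrt{\left(-2\right)^{2}} = - 430 \sqrt{4} = \left(-430\right) 2 = -860$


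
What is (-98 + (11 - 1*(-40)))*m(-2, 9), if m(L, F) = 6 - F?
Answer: 141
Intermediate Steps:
(-98 + (11 - 1*(-40)))*m(-2, 9) = (-98 + (11 - 1*(-40)))*(6 - 1*9) = (-98 + (11 + 40))*(6 - 9) = (-98 + 51)*(-3) = -47*(-3) = 141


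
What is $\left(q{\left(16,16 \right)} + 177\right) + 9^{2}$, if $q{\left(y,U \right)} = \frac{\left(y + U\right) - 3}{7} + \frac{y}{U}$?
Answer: $\frac{1842}{7} \approx 263.14$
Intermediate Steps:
$q{\left(y,U \right)} = - \frac{3}{7} + \frac{U}{7} + \frac{y}{7} + \frac{y}{U}$ ($q{\left(y,U \right)} = \left(\left(U + y\right) - 3\right) \frac{1}{7} + \frac{y}{U} = \left(-3 + U + y\right) \frac{1}{7} + \frac{y}{U} = \left(- \frac{3}{7} + \frac{U}{7} + \frac{y}{7}\right) + \frac{y}{U} = - \frac{3}{7} + \frac{U}{7} + \frac{y}{7} + \frac{y}{U}$)
$\left(q{\left(16,16 \right)} + 177\right) + 9^{2} = \left(\frac{16 + \frac{1}{7} \cdot 16 \left(-3 + 16 + 16\right)}{16} + 177\right) + 9^{2} = \left(\frac{16 + \frac{1}{7} \cdot 16 \cdot 29}{16} + 177\right) + 81 = \left(\frac{16 + \frac{464}{7}}{16} + 177\right) + 81 = \left(\frac{1}{16} \cdot \frac{576}{7} + 177\right) + 81 = \left(\frac{36}{7} + 177\right) + 81 = \frac{1275}{7} + 81 = \frac{1842}{7}$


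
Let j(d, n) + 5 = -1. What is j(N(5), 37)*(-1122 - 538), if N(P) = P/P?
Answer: 9960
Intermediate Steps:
N(P) = 1
j(d, n) = -6 (j(d, n) = -5 - 1 = -6)
j(N(5), 37)*(-1122 - 538) = -6*(-1122 - 538) = -6*(-1660) = 9960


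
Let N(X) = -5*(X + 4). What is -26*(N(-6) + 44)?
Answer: -1404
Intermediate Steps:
N(X) = -20 - 5*X (N(X) = -5*(4 + X) = -20 - 5*X)
-26*(N(-6) + 44) = -26*((-20 - 5*(-6)) + 44) = -26*((-20 + 30) + 44) = -26*(10 + 44) = -26*54 = -1404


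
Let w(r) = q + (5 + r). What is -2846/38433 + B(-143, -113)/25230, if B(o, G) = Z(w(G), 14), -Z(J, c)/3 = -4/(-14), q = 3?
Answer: -83810443/1131275355 ≈ -0.074085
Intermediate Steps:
w(r) = 8 + r (w(r) = 3 + (5 + r) = 8 + r)
Z(J, c) = -6/7 (Z(J, c) = -(-12)/(-14) = -(-12)*(-1)/14 = -3*2/7 = -6/7)
B(o, G) = -6/7
-2846/38433 + B(-143, -113)/25230 = -2846/38433 - 6/7/25230 = -2846*1/38433 - 6/7*1/25230 = -2846/38433 - 1/29435 = -83810443/1131275355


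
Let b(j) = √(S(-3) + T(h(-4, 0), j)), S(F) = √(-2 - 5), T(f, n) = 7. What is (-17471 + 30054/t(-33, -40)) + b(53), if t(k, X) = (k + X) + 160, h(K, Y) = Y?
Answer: -496641/29 + √(7 + I*√7) ≈ -17123.0 + 0.49159*I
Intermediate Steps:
t(k, X) = 160 + X + k (t(k, X) = (X + k) + 160 = 160 + X + k)
S(F) = I*√7 (S(F) = √(-7) = I*√7)
b(j) = √(7 + I*√7) (b(j) = √(I*√7 + 7) = √(7 + I*√7))
(-17471 + 30054/t(-33, -40)) + b(53) = (-17471 + 30054/(160 - 40 - 33)) + √(7 + I*√7) = (-17471 + 30054/87) + √(7 + I*√7) = (-17471 + 30054*(1/87)) + √(7 + I*√7) = (-17471 + 10018/29) + √(7 + I*√7) = -496641/29 + √(7 + I*√7)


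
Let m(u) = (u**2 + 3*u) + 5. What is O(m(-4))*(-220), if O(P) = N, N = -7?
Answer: 1540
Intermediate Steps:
m(u) = 5 + u**2 + 3*u
O(P) = -7
O(m(-4))*(-220) = -7*(-220) = 1540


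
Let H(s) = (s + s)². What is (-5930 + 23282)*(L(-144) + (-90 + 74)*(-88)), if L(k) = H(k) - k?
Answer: 1466174592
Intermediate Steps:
H(s) = 4*s² (H(s) = (2*s)² = 4*s²)
L(k) = -k + 4*k² (L(k) = 4*k² - k = -k + 4*k²)
(-5930 + 23282)*(L(-144) + (-90 + 74)*(-88)) = (-5930 + 23282)*(-144*(-1 + 4*(-144)) + (-90 + 74)*(-88)) = 17352*(-144*(-1 - 576) - 16*(-88)) = 17352*(-144*(-577) + 1408) = 17352*(83088 + 1408) = 17352*84496 = 1466174592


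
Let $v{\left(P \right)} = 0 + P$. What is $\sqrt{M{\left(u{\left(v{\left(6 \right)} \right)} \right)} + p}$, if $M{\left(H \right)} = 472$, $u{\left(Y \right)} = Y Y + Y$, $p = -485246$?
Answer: $i \sqrt{484774} \approx 696.26 i$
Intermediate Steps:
$v{\left(P \right)} = P$
$u{\left(Y \right)} = Y + Y^{2}$ ($u{\left(Y \right)} = Y^{2} + Y = Y + Y^{2}$)
$\sqrt{M{\left(u{\left(v{\left(6 \right)} \right)} \right)} + p} = \sqrt{472 - 485246} = \sqrt{-484774} = i \sqrt{484774}$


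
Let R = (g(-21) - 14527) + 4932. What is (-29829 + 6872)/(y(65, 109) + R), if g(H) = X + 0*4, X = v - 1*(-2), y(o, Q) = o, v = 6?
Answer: 22957/9522 ≈ 2.4109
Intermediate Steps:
X = 8 (X = 6 - 1*(-2) = 6 + 2 = 8)
g(H) = 8 (g(H) = 8 + 0*4 = 8 + 0 = 8)
R = -9587 (R = (8 - 14527) + 4932 = -14519 + 4932 = -9587)
(-29829 + 6872)/(y(65, 109) + R) = (-29829 + 6872)/(65 - 9587) = -22957/(-9522) = -22957*(-1/9522) = 22957/9522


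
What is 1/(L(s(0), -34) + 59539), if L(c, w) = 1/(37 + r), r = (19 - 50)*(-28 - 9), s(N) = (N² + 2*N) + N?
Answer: 1184/70494177 ≈ 1.6796e-5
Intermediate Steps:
s(N) = N² + 3*N
r = 1147 (r = -31*(-37) = 1147)
L(c, w) = 1/1184 (L(c, w) = 1/(37 + 1147) = 1/1184)
1/(L(s(0), -34) + 59539) = 1/(1/1184 + 59539) = 1/(70494177/1184) = 1184/70494177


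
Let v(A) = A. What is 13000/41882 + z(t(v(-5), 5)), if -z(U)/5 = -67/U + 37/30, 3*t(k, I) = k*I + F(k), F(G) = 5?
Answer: -14099057/251292 ≈ -56.106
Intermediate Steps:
t(k, I) = 5/3 + I*k/3 (t(k, I) = (k*I + 5)/3 = (I*k + 5)/3 = (5 + I*k)/3 = 5/3 + I*k/3)
z(U) = -37/6 + 335/U (z(U) = -5*(-67/U + 37/30) = -5*(37/30 - 67/U) = -37/6 + 335/U)
13000/41882 + z(t(v(-5), 5)) = 13000/41882 + (-37/6 + 335/(5/3 + (⅓)*5*(-5))) = 13000*(1/41882) + (-37/6 + 335/(5/3 - 25/3)) = 6500/20941 + (-37/6 + 335/(-20/3)) = 6500/20941 + (-37/6 + 335*(-3/20)) = 6500/20941 + (-37/6 - 201/4) = 6500/20941 - 677/12 = -14099057/251292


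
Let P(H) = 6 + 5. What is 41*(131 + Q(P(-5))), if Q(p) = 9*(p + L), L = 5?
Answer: 11275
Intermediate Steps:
P(H) = 11
Q(p) = 45 + 9*p (Q(p) = 9*(p + 5) = 9*(5 + p) = 45 + 9*p)
41*(131 + Q(P(-5))) = 41*(131 + (45 + 9*11)) = 41*(131 + (45 + 99)) = 41*(131 + 144) = 41*275 = 11275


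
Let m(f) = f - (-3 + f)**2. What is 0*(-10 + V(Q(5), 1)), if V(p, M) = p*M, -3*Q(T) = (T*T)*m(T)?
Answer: 0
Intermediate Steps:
Q(T) = -T**2*(T - (-3 + T)**2)/3 (Q(T) = -T*T*(T - (-3 + T)**2)/3 = -T**2*(T - (-3 + T)**2)/3)
V(p, M) = M*p
0*(-10 + V(Q(5), 1)) = 0*(-10 + 1*((1/3)*5**2*((-3 + 5)**2 - 1*5))) = 0*(-10 + 1*((1/3)*25*(2**2 - 5))) = 0*(-10 + 1*((1/3)*25*(4 - 5))) = 0*(-10 + 1*((1/3)*25*(-1))) = 0*(-10 + 1*(-25/3)) = 0*(-10 - 25/3) = 0*(-55/3) = 0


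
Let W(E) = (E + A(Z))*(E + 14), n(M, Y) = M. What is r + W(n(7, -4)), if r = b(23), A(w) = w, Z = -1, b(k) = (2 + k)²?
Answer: 751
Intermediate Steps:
r = 625 (r = (2 + 23)² = 25² = 625)
W(E) = (-1 + E)*(14 + E) (W(E) = (E - 1)*(E + 14) = (-1 + E)*(14 + E))
r + W(n(7, -4)) = 625 + (-14 + 7² + 13*7) = 625 + (-14 + 49 + 91) = 625 + 126 = 751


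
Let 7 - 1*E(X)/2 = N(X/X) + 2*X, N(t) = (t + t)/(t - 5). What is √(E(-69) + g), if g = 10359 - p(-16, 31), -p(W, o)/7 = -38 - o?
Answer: √10167 ≈ 100.83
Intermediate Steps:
p(W, o) = 266 + 7*o (p(W, o) = -7*(-38 - o) = 266 + 7*o)
N(t) = 2*t/(-5 + t) (N(t) = (2*t)/(-5 + t) = 2*t/(-5 + t))
E(X) = 15 - 4*X (E(X) = 14 - 2*(2*(X/X)/(-5 + X/X) + 2*X) = 14 - 2*(2*1/(-5 + 1) + 2*X) = 14 - 2*(2*1/(-4) + 2*X) = 14 - 2*(2*1*(-¼) + 2*X) = 14 - 2*(-½ + 2*X) = 14 + (1 - 4*X) = 15 - 4*X)
g = 9876 (g = 10359 - (266 + 7*31) = 10359 - (266 + 217) = 10359 - 1*483 = 10359 - 483 = 9876)
√(E(-69) + g) = √((15 - 4*(-69)) + 9876) = √((15 + 276) + 9876) = √(291 + 9876) = √10167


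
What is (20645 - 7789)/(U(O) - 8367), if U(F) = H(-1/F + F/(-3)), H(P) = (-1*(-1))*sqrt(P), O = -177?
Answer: -19039208904/12391173509 - 25712*sqrt(462147)/12391173509 ≈ -1.5379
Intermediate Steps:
H(P) = sqrt(P) (H(P) = 1*sqrt(P) = sqrt(P))
U(F) = sqrt(-1/F - F/3) (U(F) = sqrt(-1/F + F/(-3)) = sqrt(-1/F + F*(-1/3)) = sqrt(-1/F - F/3))
(20645 - 7789)/(U(O) - 8367) = (20645 - 7789)/(sqrt(-9/(-177) - 3*(-177))/3 - 8367) = 12856/(sqrt(-9*(-1/177) + 531)/3 - 8367) = 12856/(sqrt(3/59 + 531)/3 - 8367) = 12856/(sqrt(31332/59)/3 - 8367) = 12856/((2*sqrt(462147)/59)/3 - 8367) = 12856/(2*sqrt(462147)/177 - 8367) = 12856/(-8367 + 2*sqrt(462147)/177)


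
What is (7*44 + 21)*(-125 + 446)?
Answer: 105609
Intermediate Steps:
(7*44 + 21)*(-125 + 446) = (308 + 21)*321 = 329*321 = 105609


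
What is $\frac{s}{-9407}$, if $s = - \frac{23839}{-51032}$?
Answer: $- \frac{23839}{480058024} \approx -4.9659 \cdot 10^{-5}$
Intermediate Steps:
$s = \frac{23839}{51032}$ ($s = \left(-23839\right) \left(- \frac{1}{51032}\right) = \frac{23839}{51032} \approx 0.46714$)
$\frac{s}{-9407} = \frac{23839}{51032 \left(-9407\right)} = \frac{23839}{51032} \left(- \frac{1}{9407}\right) = - \frac{23839}{480058024}$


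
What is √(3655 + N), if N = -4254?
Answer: I*√599 ≈ 24.474*I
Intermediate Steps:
√(3655 + N) = √(3655 - 4254) = √(-599) = I*√599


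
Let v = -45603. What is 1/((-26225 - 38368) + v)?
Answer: -1/110196 ≈ -9.0747e-6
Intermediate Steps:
1/((-26225 - 38368) + v) = 1/((-26225 - 38368) - 45603) = 1/(-64593 - 45603) = 1/(-110196) = -1/110196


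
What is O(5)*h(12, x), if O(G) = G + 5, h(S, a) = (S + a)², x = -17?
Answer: 250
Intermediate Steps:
O(G) = 5 + G
O(5)*h(12, x) = (5 + 5)*(12 - 17)² = 10*(-5)² = 10*25 = 250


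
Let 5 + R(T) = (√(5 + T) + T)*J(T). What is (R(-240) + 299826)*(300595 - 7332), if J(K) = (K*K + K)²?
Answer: -231572313850746077 + 964885007404800*I*√235 ≈ -2.3157e+17 + 1.4791e+16*I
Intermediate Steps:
J(K) = (K + K²)² (J(K) = (K² + K)² = (K + K²)²)
R(T) = -5 + T²*(1 + T)²*(T + √(5 + T)) (R(T) = -5 + (√(5 + T) + T)*(T²*(1 + T)²) = -5 + (T + √(5 + T))*(T²*(1 + T)²) = -5 + T²*(1 + T)²*(T + √(5 + T)))
(R(-240) + 299826)*(300595 - 7332) = ((-5 + (-240)³*(1 - 240)² + (-240)²*(1 - 240)²*√(5 - 240)) + 299826)*(300595 - 7332) = ((-5 - 13824000*(-239)² + 57600*(-239)²*√(-235)) + 299826)*293263 = ((-5 - 13824000*57121 + 57600*57121*(I*√235)) + 299826)*293263 = ((-5 - 789640704000 + 3290169600*I*√235) + 299826)*293263 = ((-789640704005 + 3290169600*I*√235) + 299826)*293263 = (-789640404179 + 3290169600*I*√235)*293263 = -231572313850746077 + 964885007404800*I*√235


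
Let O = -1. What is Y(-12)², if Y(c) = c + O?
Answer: 169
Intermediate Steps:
Y(c) = -1 + c (Y(c) = c - 1 = -1 + c)
Y(-12)² = (-1 - 12)² = (-13)² = 169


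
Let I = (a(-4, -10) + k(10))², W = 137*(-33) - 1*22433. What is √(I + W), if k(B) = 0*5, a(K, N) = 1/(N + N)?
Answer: I*√10781599/20 ≈ 164.18*I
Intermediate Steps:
a(K, N) = 1/(2*N)
W = -26954 (W = -4521 - 22433 = -26954)
k(B) = 0
I = 1/400 (I = ((½)/(-10) + 0)² = ((½)*(-⅒) + 0)² = (-1/20 + 0)² = (-1/20)² = 1/400 ≈ 0.0025000)
√(I + W) = √(1/400 - 26954) = √(-10781599/400) = I*√10781599/20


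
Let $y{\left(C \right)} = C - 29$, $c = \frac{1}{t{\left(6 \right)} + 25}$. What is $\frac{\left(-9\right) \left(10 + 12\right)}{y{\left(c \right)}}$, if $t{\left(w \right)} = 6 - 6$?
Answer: $\frac{2475}{362} \approx 6.837$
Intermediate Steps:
$t{\left(w \right)} = 0$ ($t{\left(w \right)} = 6 - 6 = 0$)
$c = \frac{1}{25}$ ($c = \frac{1}{0 + 25} = \frac{1}{25} \approx 0.04$)
$y{\left(C \right)} = -29 + C$
$\frac{\left(-9\right) \left(10 + 12\right)}{y{\left(c \right)}} = \frac{\left(-9\right) \left(10 + 12\right)}{-29 + \frac{1}{25}} = \frac{\left(-9\right) 22}{- \frac{724}{25}} = \left(-198\right) \left(- \frac{25}{724}\right) = \frac{2475}{362}$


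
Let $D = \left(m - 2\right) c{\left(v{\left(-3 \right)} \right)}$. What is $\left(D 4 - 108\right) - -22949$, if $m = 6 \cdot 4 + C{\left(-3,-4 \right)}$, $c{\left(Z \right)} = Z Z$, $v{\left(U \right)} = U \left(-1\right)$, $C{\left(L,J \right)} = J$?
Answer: $23489$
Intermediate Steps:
$v{\left(U \right)} = - U$
$c{\left(Z \right)} = Z^{2}$
$m = 20$ ($m = 6 \cdot 4 - 4 = 24 - 4 = 20$)
$D = 162$ ($D = \left(20 - 2\right) \left(\left(-1\right) \left(-3\right)\right)^{2} = 18 \cdot 3^{2} = 18 \cdot 9 = 162$)
$\left(D 4 - 108\right) - -22949 = \left(162 \cdot 4 - 108\right) - -22949 = \left(648 - 108\right) + 22949 = 540 + 22949 = 23489$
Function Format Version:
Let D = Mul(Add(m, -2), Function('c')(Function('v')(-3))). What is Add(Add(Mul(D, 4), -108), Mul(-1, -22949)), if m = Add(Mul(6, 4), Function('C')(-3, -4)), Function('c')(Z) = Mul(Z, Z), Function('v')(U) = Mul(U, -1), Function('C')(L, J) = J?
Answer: 23489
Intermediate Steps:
Function('v')(U) = Mul(-1, U)
Function('c')(Z) = Pow(Z, 2)
m = 20 (m = Add(Mul(6, 4), -4) = Add(24, -4) = 20)
D = 162 (D = Mul(Add(20, -2), Pow(Mul(-1, -3), 2)) = Mul(18, Pow(3, 2)) = Mul(18, 9) = 162)
Add(Add(Mul(D, 4), -108), Mul(-1, -22949)) = Add(Add(Mul(162, 4), -108), Mul(-1, -22949)) = Add(Add(648, -108), 22949) = Add(540, 22949) = 23489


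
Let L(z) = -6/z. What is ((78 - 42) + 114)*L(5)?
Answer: -180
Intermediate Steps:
((78 - 42) + 114)*L(5) = ((78 - 42) + 114)*(-6/5) = (36 + 114)*(-6*⅕) = 150*(-6/5) = -180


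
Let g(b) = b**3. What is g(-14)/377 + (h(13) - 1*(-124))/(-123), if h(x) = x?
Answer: -389161/46371 ≈ -8.3923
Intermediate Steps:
g(-14)/377 + (h(13) - 1*(-124))/(-123) = (-14)**3/377 + (13 - 1*(-124))/(-123) = -2744*1/377 + (13 + 124)*(-1/123) = -2744/377 + 137*(-1/123) = -2744/377 - 137/123 = -389161/46371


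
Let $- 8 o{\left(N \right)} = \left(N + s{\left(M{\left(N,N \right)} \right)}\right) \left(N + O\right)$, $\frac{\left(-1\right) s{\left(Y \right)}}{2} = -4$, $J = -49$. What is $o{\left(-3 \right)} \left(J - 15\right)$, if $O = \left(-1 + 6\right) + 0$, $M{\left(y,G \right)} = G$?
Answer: $80$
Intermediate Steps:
$s{\left(Y \right)} = 8$ ($s{\left(Y \right)} = \left(-2\right) \left(-4\right) = 8$)
$O = 5$ ($O = 5 + 0 = 5$)
$o{\left(N \right)} = - \frac{\left(5 + N\right) \left(8 + N\right)}{8}$ ($o{\left(N \right)} = - \frac{\left(N + 8\right) \left(N + 5\right)}{8} = - \frac{\left(8 + N\right) \left(5 + N\right)}{8} = - \frac{\left(5 + N\right) \left(8 + N\right)}{8}$)
$o{\left(-3 \right)} \left(J - 15\right) = \left(-5 - - \frac{39}{8} - \frac{\left(-3\right)^{2}}{8}\right) \left(-49 - 15\right) = \left(-5 + \frac{39}{8} - \frac{9}{8}\right) \left(-64\right) = \left(- \frac{5}{4}\right) \left(-64\right) = 80$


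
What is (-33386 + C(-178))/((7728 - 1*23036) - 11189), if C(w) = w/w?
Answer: 33385/26497 ≈ 1.2600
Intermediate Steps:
C(w) = 1
(-33386 + C(-178))/((7728 - 1*23036) - 11189) = (-33386 + 1)/((7728 - 1*23036) - 11189) = -33385/((7728 - 23036) - 11189) = -33385/(-15308 - 11189) = -33385/(-26497) = -33385*(-1/26497) = 33385/26497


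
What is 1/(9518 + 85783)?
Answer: 1/95301 ≈ 1.0493e-5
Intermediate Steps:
1/(9518 + 85783) = 1/95301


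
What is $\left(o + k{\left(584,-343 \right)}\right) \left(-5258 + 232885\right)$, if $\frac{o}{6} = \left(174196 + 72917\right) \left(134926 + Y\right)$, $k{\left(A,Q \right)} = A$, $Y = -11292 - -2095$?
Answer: $42433228981566442$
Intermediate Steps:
$Y = -9197$ ($Y = -11292 + 2095 = -9197$)
$o = 186415622262$ ($o = 6 \left(174196 + 72917\right) \left(134926 - 9197\right) = 6 \cdot 247113 \cdot 125729 = 6 \cdot 31069270377 = 186415622262$)
$\left(o + k{\left(584,-343 \right)}\right) \left(-5258 + 232885\right) = \left(186415622262 + 584\right) \left(-5258 + 232885\right) = 186415622846 \cdot 227627 = 42433228981566442$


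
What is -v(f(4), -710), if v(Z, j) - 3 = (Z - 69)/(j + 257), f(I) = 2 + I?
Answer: -474/151 ≈ -3.1391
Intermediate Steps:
v(Z, j) = 3 + (-69 + Z)/(257 + j) (v(Z, j) = 3 + (Z - 69)/(j + 257) = 3 + (-69 + Z)/(257 + j))
-v(f(4), -710) = -(702 + (2 + 4) + 3*(-710))/(257 - 710) = -(702 + 6 - 2130)/(-453) = -(-1)*(-1422)/453 = -1*474/151 = -474/151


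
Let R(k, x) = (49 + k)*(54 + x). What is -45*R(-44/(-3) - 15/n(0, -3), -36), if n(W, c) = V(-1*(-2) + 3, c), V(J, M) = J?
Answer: -49140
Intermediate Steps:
n(W, c) = 5 (n(W, c) = -1*(-2) + 3 = 2 + 3 = 5)
-45*R(-44/(-3) - 15/n(0, -3), -36) = -45*(2646 + 49*(-36) + 54*(-44/(-3) - 15/5) + (-44/(-3) - 15/5)*(-36)) = -45*(2646 - 1764 + 54*(-44*(-⅓) - 15*⅕) + (-44*(-⅓) - 15*⅕)*(-36)) = -45*(2646 - 1764 + 54*(44/3 - 3) + (44/3 - 3)*(-36)) = -45*(2646 - 1764 + 54*(35/3) + (35/3)*(-36)) = -45*(2646 - 1764 + 630 - 420) = -45*1092 = -49140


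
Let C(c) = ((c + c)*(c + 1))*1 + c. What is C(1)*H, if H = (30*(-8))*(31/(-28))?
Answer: 9300/7 ≈ 1328.6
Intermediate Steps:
C(c) = c + 2*c*(1 + c) (C(c) = ((2*c)*(1 + c))*1 + c = (2*c*(1 + c))*1 + c = 2*c*(1 + c) + c = c + 2*c*(1 + c))
H = 1860/7 (H = -7440*(-1)/28 = -240*(-31/28) = 1860/7 ≈ 265.71)
C(1)*H = (1*(3 + 2*1))*(1860/7) = (1*(3 + 2))*(1860/7) = (1*5)*(1860/7) = 5*(1860/7) = 9300/7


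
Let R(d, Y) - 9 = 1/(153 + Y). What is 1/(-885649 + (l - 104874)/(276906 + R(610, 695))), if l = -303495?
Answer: -234823921/207971917106641 ≈ -1.1291e-6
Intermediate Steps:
R(d, Y) = 9 + 1/(153 + Y)
1/(-885649 + (l - 104874)/(276906 + R(610, 695))) = 1/(-885649 + (-303495 - 104874)/(276906 + (1378 + 9*695)/(153 + 695))) = 1/(-885649 - 408369/(276906 + (1378 + 6255)/848)) = 1/(-885649 - 408369/(276906 + (1/848)*7633)) = 1/(-885649 - 408369/(276906 + 7633/848)) = 1/(-885649 - 408369/234823921/848) = 1/(-885649 - 408369*848/234823921) = 1/(-885649 - 346296912/234823921) = 1/(-207971917106641/234823921) = -234823921/207971917106641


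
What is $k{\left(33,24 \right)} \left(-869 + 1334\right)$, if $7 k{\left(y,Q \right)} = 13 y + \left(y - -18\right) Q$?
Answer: $\frac{768645}{7} \approx 1.0981 \cdot 10^{5}$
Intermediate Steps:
$k{\left(y,Q \right)} = \frac{13 y}{7} + \frac{Q \left(18 + y\right)}{7}$ ($k{\left(y,Q \right)} = \frac{13 y + \left(y - -18\right) Q}{7} = \frac{13 y + \left(y + 18\right) Q}{7} = \frac{13 y + \left(18 + y\right) Q}{7} = \frac{13 y + Q \left(18 + y\right)}{7} = \frac{13 y}{7} + \frac{Q \left(18 + y\right)}{7}$)
$k{\left(33,24 \right)} \left(-869 + 1334\right) = \left(\frac{13}{7} \cdot 33 + \frac{18}{7} \cdot 24 + \frac{1}{7} \cdot 24 \cdot 33\right) \left(-869 + 1334\right) = \left(\frac{429}{7} + \frac{432}{7} + \frac{792}{7}\right) 465 = \frac{1653}{7} \cdot 465 = \frac{768645}{7}$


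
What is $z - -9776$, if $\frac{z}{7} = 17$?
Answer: $9895$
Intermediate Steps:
$z = 119$ ($z = 7 \cdot 17 = 119$)
$z - -9776 = 119 - -9776 = 119 + 9776 = 9895$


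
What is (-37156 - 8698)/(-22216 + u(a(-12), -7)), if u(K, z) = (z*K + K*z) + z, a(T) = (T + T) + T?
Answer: 45854/21719 ≈ 2.1112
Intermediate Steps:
a(T) = 3*T (a(T) = 2*T + T = 3*T)
u(K, z) = z + 2*K*z (u(K, z) = (K*z + K*z) + z = 2*K*z + z = z + 2*K*z)
(-37156 - 8698)/(-22216 + u(a(-12), -7)) = (-37156 - 8698)/(-22216 - 7*(1 + 2*(3*(-12)))) = -45854/(-22216 - 7*(1 + 2*(-36))) = -45854/(-22216 - 7*(1 - 72)) = -45854/(-22216 - 7*(-71)) = -45854/(-22216 + 497) = -45854/(-21719) = -45854*(-1/21719) = 45854/21719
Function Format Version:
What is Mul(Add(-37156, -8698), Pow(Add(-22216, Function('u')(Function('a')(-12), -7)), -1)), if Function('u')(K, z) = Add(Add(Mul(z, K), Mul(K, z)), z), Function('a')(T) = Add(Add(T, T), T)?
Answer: Rational(45854, 21719) ≈ 2.1112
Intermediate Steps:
Function('a')(T) = Mul(3, T) (Function('a')(T) = Add(Mul(2, T), T) = Mul(3, T))
Function('u')(K, z) = Add(z, Mul(2, K, z)) (Function('u')(K, z) = Add(Add(Mul(K, z), Mul(K, z)), z) = Add(Mul(2, K, z), z) = Add(z, Mul(2, K, z)))
Mul(Add(-37156, -8698), Pow(Add(-22216, Function('u')(Function('a')(-12), -7)), -1)) = Mul(Add(-37156, -8698), Pow(Add(-22216, Mul(-7, Add(1, Mul(2, Mul(3, -12))))), -1)) = Mul(-45854, Pow(Add(-22216, Mul(-7, Add(1, Mul(2, -36)))), -1)) = Mul(-45854, Pow(Add(-22216, Mul(-7, Add(1, -72))), -1)) = Mul(-45854, Pow(Add(-22216, Mul(-7, -71)), -1)) = Mul(-45854, Pow(Add(-22216, 497), -1)) = Mul(-45854, Pow(-21719, -1)) = Mul(-45854, Rational(-1, 21719)) = Rational(45854, 21719)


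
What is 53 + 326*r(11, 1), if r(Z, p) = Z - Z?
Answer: 53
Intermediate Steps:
r(Z, p) = 0
53 + 326*r(11, 1) = 53 + 326*0 = 53 + 0 = 53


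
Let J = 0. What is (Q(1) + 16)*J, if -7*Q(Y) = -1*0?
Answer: 0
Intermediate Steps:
Q(Y) = 0 (Q(Y) = -(-1)*0/7 = -⅐*0 = 0)
(Q(1) + 16)*J = (0 + 16)*0 = 16*0 = 0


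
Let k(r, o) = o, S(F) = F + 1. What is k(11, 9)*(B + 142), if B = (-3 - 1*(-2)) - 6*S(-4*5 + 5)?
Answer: 2025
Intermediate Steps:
S(F) = 1 + F
B = 83 (B = (-3 - 1*(-2)) - 6*(1 + (-4*5 + 5)) = (-3 + 2) - 6*(1 + (-20 + 5)) = -1 - 6*(1 - 15) = -1 - 6*(-14) = -1 + 84 = 83)
k(11, 9)*(B + 142) = 9*(83 + 142) = 9*225 = 2025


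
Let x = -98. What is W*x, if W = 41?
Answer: -4018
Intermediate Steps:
W*x = 41*(-98) = -4018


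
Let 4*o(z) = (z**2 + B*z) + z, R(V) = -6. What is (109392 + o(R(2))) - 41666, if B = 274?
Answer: 134645/2 ≈ 67323.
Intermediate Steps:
o(z) = z**2/4 + 275*z/4 (o(z) = ((z**2 + 274*z) + z)/4 = (z**2 + 275*z)/4 = z**2/4 + 275*z/4)
(109392 + o(R(2))) - 41666 = (109392 + (1/4)*(-6)*(275 - 6)) - 41666 = (109392 + (1/4)*(-6)*269) - 41666 = (109392 - 807/2) - 41666 = 217977/2 - 41666 = 134645/2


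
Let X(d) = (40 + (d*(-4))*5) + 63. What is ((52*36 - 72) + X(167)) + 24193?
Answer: 22756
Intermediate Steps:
X(d) = 103 - 20*d (X(d) = (40 - 4*d*5) + 63 = (40 - 20*d) + 63 = 103 - 20*d)
((52*36 - 72) + X(167)) + 24193 = ((52*36 - 72) + (103 - 20*167)) + 24193 = ((1872 - 72) + (103 - 3340)) + 24193 = (1800 - 3237) + 24193 = -1437 + 24193 = 22756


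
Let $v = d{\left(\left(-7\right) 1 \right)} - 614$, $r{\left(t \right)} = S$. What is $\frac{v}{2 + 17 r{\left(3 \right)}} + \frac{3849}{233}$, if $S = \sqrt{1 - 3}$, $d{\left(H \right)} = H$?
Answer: $\frac{325122}{22601} + \frac{3519 i \sqrt{2}}{194} \approx 14.385 + 25.653 i$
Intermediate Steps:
$S = i \sqrt{2}$ ($S = \sqrt{-2} = i \sqrt{2} \approx 1.4142 i$)
$r{\left(t \right)} = i \sqrt{2}$
$v = -621$ ($v = \left(-7\right) 1 - 614 = -7 - 614 = -621$)
$\frac{v}{2 + 17 r{\left(3 \right)}} + \frac{3849}{233} = - \frac{621}{2 + 17 i \sqrt{2}} + \frac{3849}{233} = \frac{3849}{233} - \frac{621}{2 + 17 i \sqrt{2}}$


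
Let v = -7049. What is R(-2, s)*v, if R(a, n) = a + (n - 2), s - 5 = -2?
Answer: 7049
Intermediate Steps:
s = 3 (s = 5 - 2 = 3)
R(a, n) = -2 + a + n (R(a, n) = a + (-2 + n) = -2 + a + n)
R(-2, s)*v = (-2 - 2 + 3)*(-7049) = -1*(-7049) = 7049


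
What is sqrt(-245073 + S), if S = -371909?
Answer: I*sqrt(616982) ≈ 785.48*I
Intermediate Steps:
sqrt(-245073 + S) = sqrt(-245073 - 371909) = sqrt(-616982) = I*sqrt(616982)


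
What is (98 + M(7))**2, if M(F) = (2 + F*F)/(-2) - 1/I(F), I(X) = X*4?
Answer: 4116841/784 ≈ 5251.1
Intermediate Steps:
I(X) = 4*X
M(F) = -1 - F**2/2 - 1/(4*F) (M(F) = (2 + F*F)/(-2) - 1/(4*F) = (2 + F**2)*(-1/2) - 1/(4*F) = (-1 - F**2/2) - 1/(4*F) = -1 - F**2/2 - 1/(4*F))
(98 + M(7))**2 = (98 + (-1 - 1/2*7**2 - 1/4/7))**2 = (98 + (-1 - 1/2*49 - 1/4*1/7))**2 = (98 + (-1 - 49/2 - 1/28))**2 = (98 - 715/28)**2 = (2029/28)**2 = 4116841/784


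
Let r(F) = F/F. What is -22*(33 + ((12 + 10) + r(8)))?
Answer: -1232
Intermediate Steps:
r(F) = 1
-22*(33 + ((12 + 10) + r(8))) = -22*(33 + ((12 + 10) + 1)) = -22*(33 + (22 + 1)) = -22*(33 + 23) = -22*56 = -1232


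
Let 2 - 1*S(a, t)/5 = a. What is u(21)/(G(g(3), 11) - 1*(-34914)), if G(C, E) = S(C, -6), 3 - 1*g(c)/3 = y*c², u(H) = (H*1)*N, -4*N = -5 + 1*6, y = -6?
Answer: -3/19468 ≈ -0.00015410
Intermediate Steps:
N = -¼ (N = -(-5 + 1*6)/4 = -(-5 + 6)/4 = -¼*1 = -¼ ≈ -0.25000)
u(H) = -H/4 (u(H) = (H*1)*(-¼) = H*(-¼) = -H/4)
S(a, t) = 10 - 5*a
g(c) = 9 + 18*c² (g(c) = 9 - (-18)*c² = 9 + 18*c²)
G(C, E) = 10 - 5*C
u(21)/(G(g(3), 11) - 1*(-34914)) = (-¼*21)/((10 - 5*(9 + 18*3²)) - 1*(-34914)) = -21/(4*((10 - 5*(9 + 18*9)) + 34914)) = -21/(4*((10 - 5*(9 + 162)) + 34914)) = -21/(4*((10 - 5*171) + 34914)) = -21/(4*((10 - 855) + 34914)) = -21/(4*(-845 + 34914)) = -21/4/34069 = -21/4*1/34069 = -3/19468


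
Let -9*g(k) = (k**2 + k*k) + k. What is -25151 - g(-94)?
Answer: -208781/9 ≈ -23198.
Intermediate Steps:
g(k) = -2*k**2/9 - k/9 (g(k) = -((k**2 + k*k) + k)/9 = -((k**2 + k**2) + k)/9 = -(2*k**2 + k)/9 = -(k + 2*k**2)/9 = -2*k**2/9 - k/9)
-25151 - g(-94) = -25151 - (-1)*(-94)*(1 + 2*(-94))/9 = -25151 - (-1)*(-94)*(1 - 188)/9 = -25151 - (-1)*(-94)*(-187)/9 = -25151 - 1*(-17578/9) = -25151 + 17578/9 = -208781/9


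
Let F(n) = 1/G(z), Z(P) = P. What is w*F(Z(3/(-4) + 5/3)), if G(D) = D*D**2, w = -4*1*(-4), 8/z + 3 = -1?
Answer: -2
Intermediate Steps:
z = -2 (z = 8/(-3 - 1) = 8/(-4) = 8*(-1/4) = -2)
w = 16 (w = -4*(-4) = 16)
G(D) = D**3
F(n) = -1/8 (F(n) = 1/((-2)**3) = 1/(-8) = -1/8)
w*F(Z(3/(-4) + 5/3)) = 16*(-1/8) = -2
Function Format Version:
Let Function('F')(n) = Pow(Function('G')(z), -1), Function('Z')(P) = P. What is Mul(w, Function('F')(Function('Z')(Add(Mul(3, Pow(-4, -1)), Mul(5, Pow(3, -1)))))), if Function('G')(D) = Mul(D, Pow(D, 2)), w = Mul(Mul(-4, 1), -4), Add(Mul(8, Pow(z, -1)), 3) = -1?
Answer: -2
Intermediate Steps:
z = -2 (z = Mul(8, Pow(Add(-3, -1), -1)) = Mul(8, Pow(-4, -1)) = Mul(8, Rational(-1, 4)) = -2)
w = 16 (w = Mul(-4, -4) = 16)
Function('G')(D) = Pow(D, 3)
Function('F')(n) = Rational(-1, 8) (Function('F')(n) = Pow(Pow(-2, 3), -1) = Pow(-8, -1) = Rational(-1, 8))
Mul(w, Function('F')(Function('Z')(Add(Mul(3, Pow(-4, -1)), Mul(5, Pow(3, -1)))))) = Mul(16, Rational(-1, 8)) = -2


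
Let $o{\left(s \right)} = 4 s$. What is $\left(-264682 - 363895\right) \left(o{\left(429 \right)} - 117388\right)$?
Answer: $72708758744$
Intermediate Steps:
$\left(-264682 - 363895\right) \left(o{\left(429 \right)} - 117388\right) = \left(-264682 - 363895\right) \left(4 \cdot 429 - 117388\right) = - 628577 \left(1716 - 117388\right) = \left(-628577\right) \left(-115672\right) = 72708758744$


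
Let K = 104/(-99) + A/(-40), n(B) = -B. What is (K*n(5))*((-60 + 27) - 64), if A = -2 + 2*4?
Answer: -230569/396 ≈ -582.25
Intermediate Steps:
A = 6 (A = -2 + 8 = 6)
K = -2377/1980 (K = 104/(-99) + 6/(-40) = 104*(-1/99) + 6*(-1/40) = -104/99 - 3/20 = -2377/1980 ≈ -1.2005)
(K*n(5))*((-60 + 27) - 64) = (-(-2377)*5/1980)*((-60 + 27) - 64) = (-2377/1980*(-5))*(-33 - 64) = (2377/396)*(-97) = -230569/396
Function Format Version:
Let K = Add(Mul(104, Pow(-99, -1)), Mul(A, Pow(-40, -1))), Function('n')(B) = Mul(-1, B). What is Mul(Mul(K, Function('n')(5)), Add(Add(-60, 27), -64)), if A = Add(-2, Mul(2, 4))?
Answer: Rational(-230569, 396) ≈ -582.25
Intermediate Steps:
A = 6 (A = Add(-2, 8) = 6)
K = Rational(-2377, 1980) (K = Add(Mul(104, Pow(-99, -1)), Mul(6, Pow(-40, -1))) = Add(Mul(104, Rational(-1, 99)), Mul(6, Rational(-1, 40))) = Add(Rational(-104, 99), Rational(-3, 20)) = Rational(-2377, 1980) ≈ -1.2005)
Mul(Mul(K, Function('n')(5)), Add(Add(-60, 27), -64)) = Mul(Mul(Rational(-2377, 1980), Mul(-1, 5)), Add(Add(-60, 27), -64)) = Mul(Mul(Rational(-2377, 1980), -5), Add(-33, -64)) = Mul(Rational(2377, 396), -97) = Rational(-230569, 396)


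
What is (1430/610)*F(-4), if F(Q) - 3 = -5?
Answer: -286/61 ≈ -4.6885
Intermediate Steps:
F(Q) = -2 (F(Q) = 3 - 5 = -2)
(1430/610)*F(-4) = (1430/610)*(-2) = (1430*(1/610))*(-2) = (143/61)*(-2) = -286/61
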